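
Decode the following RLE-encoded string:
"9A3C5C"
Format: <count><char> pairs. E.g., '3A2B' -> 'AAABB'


Expanding each <count><char> pair:
  9A -> 'AAAAAAAAA'
  3C -> 'CCC'
  5C -> 'CCCCC'

Decoded = AAAAAAAAACCCCCCCC


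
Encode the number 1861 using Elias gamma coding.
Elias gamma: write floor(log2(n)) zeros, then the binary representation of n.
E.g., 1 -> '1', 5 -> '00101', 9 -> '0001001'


num_bits = floor(log2(1861)) + 1 = 11
leading_zeros = num_bits - 1 = 10
binary(1861) = 11101000101

Elias gamma(1861) = '0000000000' + '11101000101' = 000000000011101000101 (21 bits)


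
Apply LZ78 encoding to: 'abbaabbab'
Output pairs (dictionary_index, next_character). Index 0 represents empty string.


LZ78 encoding steps:
Dictionary: {0: ''}
Step 1: w='' (idx 0), next='a' -> output (0, 'a'), add 'a' as idx 1
Step 2: w='' (idx 0), next='b' -> output (0, 'b'), add 'b' as idx 2
Step 3: w='b' (idx 2), next='a' -> output (2, 'a'), add 'ba' as idx 3
Step 4: w='a' (idx 1), next='b' -> output (1, 'b'), add 'ab' as idx 4
Step 5: w='ba' (idx 3), next='b' -> output (3, 'b'), add 'bab' as idx 5


Encoded: [(0, 'a'), (0, 'b'), (2, 'a'), (1, 'b'), (3, 'b')]


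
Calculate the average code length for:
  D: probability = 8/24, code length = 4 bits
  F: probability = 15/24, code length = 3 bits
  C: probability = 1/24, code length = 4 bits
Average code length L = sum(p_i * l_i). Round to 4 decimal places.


Weighted contributions p_i * l_i:
  D: (8/24) * 4 = 32/24
  F: (15/24) * 3 = 45/24
  C: (1/24) * 4 = 4/24
Sum = (32 + 45 + 4)/24 = 81/24

L = 81/24 = 3.3750 bits/symbol


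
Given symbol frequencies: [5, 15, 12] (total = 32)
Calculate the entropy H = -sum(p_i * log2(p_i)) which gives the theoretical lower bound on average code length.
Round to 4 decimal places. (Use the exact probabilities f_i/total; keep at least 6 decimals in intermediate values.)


Per-symbol terms -p_i * log2(p_i) with p_i = f_i/32:
  p = 5/32 = 0.156250: log2(p) = -2.678072, -p*log2(p) = 0.418449
  p = 15/32 = 0.468750: log2(p) = -1.093109, -p*log2(p) = 0.512395
  p = 12/32 = 0.375000: log2(p) = -1.415037, -p*log2(p) = 0.530639
H = 0.418449 + 0.512395 + 0.530639 = 1.461483

H = 1.4615 bits/symbol


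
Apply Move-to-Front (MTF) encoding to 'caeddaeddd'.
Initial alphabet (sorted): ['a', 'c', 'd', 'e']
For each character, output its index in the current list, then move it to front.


MTF encoding:
'c': index 1 in ['a', 'c', 'd', 'e'] -> ['c', 'a', 'd', 'e']
'a': index 1 in ['c', 'a', 'd', 'e'] -> ['a', 'c', 'd', 'e']
'e': index 3 in ['a', 'c', 'd', 'e'] -> ['e', 'a', 'c', 'd']
'd': index 3 in ['e', 'a', 'c', 'd'] -> ['d', 'e', 'a', 'c']
'd': index 0 in ['d', 'e', 'a', 'c'] -> ['d', 'e', 'a', 'c']
'a': index 2 in ['d', 'e', 'a', 'c'] -> ['a', 'd', 'e', 'c']
'e': index 2 in ['a', 'd', 'e', 'c'] -> ['e', 'a', 'd', 'c']
'd': index 2 in ['e', 'a', 'd', 'c'] -> ['d', 'e', 'a', 'c']
'd': index 0 in ['d', 'e', 'a', 'c'] -> ['d', 'e', 'a', 'c']
'd': index 0 in ['d', 'e', 'a', 'c'] -> ['d', 'e', 'a', 'c']


Output: [1, 1, 3, 3, 0, 2, 2, 2, 0, 0]


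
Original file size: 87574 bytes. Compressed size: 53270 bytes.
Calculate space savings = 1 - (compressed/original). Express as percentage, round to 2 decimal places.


ratio = compressed/original = 53270/87574 = 0.608286
savings = 1 - ratio = 1 - 0.608286 = 0.391714
as a percentage: 0.391714 * 100 = 39.17%

Space savings = 1 - 53270/87574 = 39.17%


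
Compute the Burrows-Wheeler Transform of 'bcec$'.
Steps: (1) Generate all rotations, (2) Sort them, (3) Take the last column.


Rotations (sorted):
  0: $bcec -> last char: c
  1: bcec$ -> last char: $
  2: c$bce -> last char: e
  3: cec$b -> last char: b
  4: ec$bc -> last char: c


BWT = c$ebc


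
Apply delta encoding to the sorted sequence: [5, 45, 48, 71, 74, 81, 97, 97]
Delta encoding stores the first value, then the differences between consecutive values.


First value: 5
Deltas:
  45 - 5 = 40
  48 - 45 = 3
  71 - 48 = 23
  74 - 71 = 3
  81 - 74 = 7
  97 - 81 = 16
  97 - 97 = 0


Delta encoded: [5, 40, 3, 23, 3, 7, 16, 0]


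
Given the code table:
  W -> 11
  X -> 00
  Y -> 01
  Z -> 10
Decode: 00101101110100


Decoding:
00 -> X
10 -> Z
11 -> W
01 -> Y
11 -> W
01 -> Y
00 -> X


Result: XZWYWYX


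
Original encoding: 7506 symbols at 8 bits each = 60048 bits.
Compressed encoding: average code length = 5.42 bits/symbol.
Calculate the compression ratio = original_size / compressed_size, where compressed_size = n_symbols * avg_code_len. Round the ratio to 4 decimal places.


original_size = n_symbols * orig_bits = 7506 * 8 = 60048 bits
compressed_size = n_symbols * avg_code_len = 7506 * 5.42 = 40682.52 bits
ratio = original_size / compressed_size = 60048 / 40682.52 = 1.476

Compression ratio = 1.476


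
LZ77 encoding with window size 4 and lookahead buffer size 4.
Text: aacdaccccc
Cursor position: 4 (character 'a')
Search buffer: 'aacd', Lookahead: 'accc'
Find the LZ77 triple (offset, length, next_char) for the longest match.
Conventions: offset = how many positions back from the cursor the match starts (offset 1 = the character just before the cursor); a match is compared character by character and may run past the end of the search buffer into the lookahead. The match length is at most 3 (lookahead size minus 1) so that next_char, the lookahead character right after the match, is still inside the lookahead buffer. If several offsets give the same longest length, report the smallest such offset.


Try each offset into the search buffer:
  offset=1 (pos 3, char 'd'): match length 0
  offset=2 (pos 2, char 'c'): match length 0
  offset=3 (pos 1, char 'a'): match length 2
  offset=4 (pos 0, char 'a'): match length 1
Longest match has length 2 at offset 3.
next_char = character at position 4 + 2 = 6 -> 'c'

Best match: offset=3, length=2 (matching 'ac' starting at position 1)
LZ77 triple: (3, 2, 'c')


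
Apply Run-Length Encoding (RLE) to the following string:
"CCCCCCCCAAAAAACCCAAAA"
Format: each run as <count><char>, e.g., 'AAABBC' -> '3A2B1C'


Scanning runs left to right:
  i=0: run of 'C' x 8 -> '8C'
  i=8: run of 'A' x 6 -> '6A'
  i=14: run of 'C' x 3 -> '3C'
  i=17: run of 'A' x 4 -> '4A'

RLE = 8C6A3C4A


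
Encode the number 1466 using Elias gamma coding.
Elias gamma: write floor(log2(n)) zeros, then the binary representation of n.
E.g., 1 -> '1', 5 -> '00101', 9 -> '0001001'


num_bits = floor(log2(1466)) + 1 = 11
leading_zeros = num_bits - 1 = 10
binary(1466) = 10110111010

Elias gamma(1466) = '0000000000' + '10110111010' = 000000000010110111010 (21 bits)


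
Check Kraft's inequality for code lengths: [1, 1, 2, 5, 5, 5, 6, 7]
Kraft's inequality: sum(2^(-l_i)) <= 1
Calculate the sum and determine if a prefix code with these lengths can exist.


Sum = 2^(-1) + 2^(-1) + 2^(-2) + 2^(-5) + 2^(-5) + 2^(-5) + 2^(-6) + 2^(-7)
    = 0.5 + 0.5 + 0.25 + 0.03125 + 0.03125 + 0.03125 + 0.015625 + 0.0078125
    = 175/128 = 1.3671875
Since 1.3671875 > 1, Kraft's inequality is NOT satisfied.
A prefix code with these lengths CANNOT exist.

Kraft sum = 1.3671875. Not satisfied.


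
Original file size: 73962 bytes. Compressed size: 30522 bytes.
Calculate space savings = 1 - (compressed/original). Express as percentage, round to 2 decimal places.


ratio = compressed/original = 30522/73962 = 0.412671
savings = 1 - ratio = 1 - 0.412671 = 0.587329
as a percentage: 0.587329 * 100 = 58.73%

Space savings = 1 - 30522/73962 = 58.73%


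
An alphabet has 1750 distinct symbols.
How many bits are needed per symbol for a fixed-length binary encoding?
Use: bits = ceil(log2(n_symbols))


log2(1750) = 10.7731
Bracket: 2^10 = 1024 < 1750 <= 2^11 = 2048
So ceil(log2(1750)) = 11

bits = ceil(log2(1750)) = ceil(10.7731) = 11 bits


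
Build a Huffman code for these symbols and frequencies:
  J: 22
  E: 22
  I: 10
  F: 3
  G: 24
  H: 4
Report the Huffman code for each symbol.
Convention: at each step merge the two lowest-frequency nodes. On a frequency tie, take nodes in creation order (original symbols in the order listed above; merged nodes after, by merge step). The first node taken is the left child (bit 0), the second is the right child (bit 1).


Huffman tree construction:
Step 1: Merge F(3) + H(4) = 7
Step 2: Merge (F+H)(7) + I(10) = 17
Step 3: Merge ((F+H)+I)(17) + J(22) = 39
Step 4: Merge E(22) + G(24) = 46
Step 5: Merge (((F+H)+I)+J)(39) + (E+G)(46) = 85
Read each symbol's code off the tree from the root (left child = 0, right child = 1).

Codes:
  J: 01 (length 2)
  E: 10 (length 2)
  I: 001 (length 3)
  F: 0000 (length 4)
  G: 11 (length 2)
  H: 0001 (length 4)
Average code length: 194/85 = 2.2824 bits/symbol


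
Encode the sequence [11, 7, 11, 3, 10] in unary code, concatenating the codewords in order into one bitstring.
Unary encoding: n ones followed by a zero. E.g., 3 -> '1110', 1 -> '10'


Encode each number as n ones followed by a terminating 0:
  11 -> 111111111110 (12 bits)
  7 -> 11111110 (8 bits)
  11 -> 111111111110 (12 bits)
  3 -> 1110 (4 bits)
  10 -> 11111111110 (11 bits)
Total length = 12 + 8 + 12 + 4 + 11 = 47 bits.

Unary([11, 7, 11, 3, 10]) = 11111111111011111110111111111110111011111111110 (47 bits)


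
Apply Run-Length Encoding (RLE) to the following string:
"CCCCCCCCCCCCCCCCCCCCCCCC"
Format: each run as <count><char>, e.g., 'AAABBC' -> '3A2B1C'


Scanning runs left to right:
  i=0: run of 'C' x 24 -> '24C'

RLE = 24C


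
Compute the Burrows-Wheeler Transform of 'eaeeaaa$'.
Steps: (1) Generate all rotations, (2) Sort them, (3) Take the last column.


Rotations (sorted):
  0: $eaeeaaa -> last char: a
  1: a$eaeeaa -> last char: a
  2: aa$eaeea -> last char: a
  3: aaa$eaee -> last char: e
  4: aeeaaa$e -> last char: e
  5: eaaa$eae -> last char: e
  6: eaeeaaa$ -> last char: $
  7: eeaaa$ea -> last char: a


BWT = aaaeee$a


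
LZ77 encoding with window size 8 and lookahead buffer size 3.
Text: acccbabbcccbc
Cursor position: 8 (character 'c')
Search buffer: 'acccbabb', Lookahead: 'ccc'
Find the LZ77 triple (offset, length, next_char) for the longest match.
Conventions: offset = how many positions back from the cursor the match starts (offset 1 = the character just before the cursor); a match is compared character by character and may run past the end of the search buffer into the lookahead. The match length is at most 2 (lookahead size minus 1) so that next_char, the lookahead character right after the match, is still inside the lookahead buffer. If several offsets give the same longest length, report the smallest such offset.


Try each offset into the search buffer:
  offset=1 (pos 7, char 'b'): match length 0
  offset=2 (pos 6, char 'b'): match length 0
  offset=3 (pos 5, char 'a'): match length 0
  offset=4 (pos 4, char 'b'): match length 0
  offset=5 (pos 3, char 'c'): match length 1
  offset=6 (pos 2, char 'c'): match length 2
  offset=7 (pos 1, char 'c'): match length 2
  offset=8 (pos 0, char 'a'): match length 0
Longest match has length 2, found at offsets 6, 7; take the smallest, offset 6.
next_char = character at position 8 + 2 = 10 -> 'c'

Best match: offset=6, length=2 (matching 'cc' starting at position 2)
LZ77 triple: (6, 2, 'c')


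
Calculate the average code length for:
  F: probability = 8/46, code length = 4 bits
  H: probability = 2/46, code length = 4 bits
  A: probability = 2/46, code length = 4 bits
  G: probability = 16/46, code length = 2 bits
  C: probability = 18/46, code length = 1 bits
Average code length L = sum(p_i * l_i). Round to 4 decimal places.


Weighted contributions p_i * l_i:
  F: (8/46) * 4 = 32/46
  H: (2/46) * 4 = 8/46
  A: (2/46) * 4 = 8/46
  G: (16/46) * 2 = 32/46
  C: (18/46) * 1 = 18/46
Sum = (32 + 8 + 8 + 32 + 18)/46 = 98/46

L = 98/46 = 2.1304 bits/symbol


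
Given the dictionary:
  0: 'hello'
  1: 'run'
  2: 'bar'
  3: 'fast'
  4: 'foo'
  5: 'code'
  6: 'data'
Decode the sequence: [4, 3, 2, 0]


Look up each index in the dictionary:
  4 -> 'foo'
  3 -> 'fast'
  2 -> 'bar'
  0 -> 'hello'

Decoded: "foo fast bar hello"


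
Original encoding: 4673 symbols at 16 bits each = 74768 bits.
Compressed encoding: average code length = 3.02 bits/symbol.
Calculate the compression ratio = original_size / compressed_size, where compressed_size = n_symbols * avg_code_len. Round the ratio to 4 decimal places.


original_size = n_symbols * orig_bits = 4673 * 16 = 74768 bits
compressed_size = n_symbols * avg_code_len = 4673 * 3.02 = 14112.46 bits
ratio = original_size / compressed_size = 74768 / 14112.46 = 5.298

Compression ratio = 5.298


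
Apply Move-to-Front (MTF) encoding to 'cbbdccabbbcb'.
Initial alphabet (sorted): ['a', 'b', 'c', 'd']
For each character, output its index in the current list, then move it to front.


MTF encoding:
'c': index 2 in ['a', 'b', 'c', 'd'] -> ['c', 'a', 'b', 'd']
'b': index 2 in ['c', 'a', 'b', 'd'] -> ['b', 'c', 'a', 'd']
'b': index 0 in ['b', 'c', 'a', 'd'] -> ['b', 'c', 'a', 'd']
'd': index 3 in ['b', 'c', 'a', 'd'] -> ['d', 'b', 'c', 'a']
'c': index 2 in ['d', 'b', 'c', 'a'] -> ['c', 'd', 'b', 'a']
'c': index 0 in ['c', 'd', 'b', 'a'] -> ['c', 'd', 'b', 'a']
'a': index 3 in ['c', 'd', 'b', 'a'] -> ['a', 'c', 'd', 'b']
'b': index 3 in ['a', 'c', 'd', 'b'] -> ['b', 'a', 'c', 'd']
'b': index 0 in ['b', 'a', 'c', 'd'] -> ['b', 'a', 'c', 'd']
'b': index 0 in ['b', 'a', 'c', 'd'] -> ['b', 'a', 'c', 'd']
'c': index 2 in ['b', 'a', 'c', 'd'] -> ['c', 'b', 'a', 'd']
'b': index 1 in ['c', 'b', 'a', 'd'] -> ['b', 'c', 'a', 'd']


Output: [2, 2, 0, 3, 2, 0, 3, 3, 0, 0, 2, 1]


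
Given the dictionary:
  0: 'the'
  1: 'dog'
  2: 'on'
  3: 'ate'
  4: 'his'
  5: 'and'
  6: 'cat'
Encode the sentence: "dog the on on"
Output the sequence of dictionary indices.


Look up each word in the dictionary:
  'dog' -> 1
  'the' -> 0
  'on' -> 2
  'on' -> 2

Encoded: [1, 0, 2, 2]


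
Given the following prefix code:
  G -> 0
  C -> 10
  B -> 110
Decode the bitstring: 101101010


Decoding step by step:
Bits 10 -> C
Bits 110 -> B
Bits 10 -> C
Bits 10 -> C


Decoded message: CBCC


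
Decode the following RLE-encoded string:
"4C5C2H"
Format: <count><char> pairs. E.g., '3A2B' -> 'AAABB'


Expanding each <count><char> pair:
  4C -> 'CCCC'
  5C -> 'CCCCC'
  2H -> 'HH'

Decoded = CCCCCCCCCHH


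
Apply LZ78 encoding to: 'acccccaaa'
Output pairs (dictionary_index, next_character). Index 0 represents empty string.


LZ78 encoding steps:
Dictionary: {0: ''}
Step 1: w='' (idx 0), next='a' -> output (0, 'a'), add 'a' as idx 1
Step 2: w='' (idx 0), next='c' -> output (0, 'c'), add 'c' as idx 2
Step 3: w='c' (idx 2), next='c' -> output (2, 'c'), add 'cc' as idx 3
Step 4: w='cc' (idx 3), next='a' -> output (3, 'a'), add 'cca' as idx 4
Step 5: w='a' (idx 1), next='a' -> output (1, 'a'), add 'aa' as idx 5


Encoded: [(0, 'a'), (0, 'c'), (2, 'c'), (3, 'a'), (1, 'a')]


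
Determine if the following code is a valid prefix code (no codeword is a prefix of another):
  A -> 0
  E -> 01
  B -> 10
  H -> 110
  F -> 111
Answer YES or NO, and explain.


Checking each pair (does one codeword prefix another?):
  A='0' vs E='01': prefix -- VIOLATION

NO -- this is NOT a valid prefix code. A (0) is a prefix of E (01).


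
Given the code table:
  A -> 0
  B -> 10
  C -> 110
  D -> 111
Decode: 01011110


Decoding:
0 -> A
10 -> B
111 -> D
10 -> B


Result: ABDB


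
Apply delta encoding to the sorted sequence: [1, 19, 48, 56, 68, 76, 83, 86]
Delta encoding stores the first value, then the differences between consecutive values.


First value: 1
Deltas:
  19 - 1 = 18
  48 - 19 = 29
  56 - 48 = 8
  68 - 56 = 12
  76 - 68 = 8
  83 - 76 = 7
  86 - 83 = 3


Delta encoded: [1, 18, 29, 8, 12, 8, 7, 3]


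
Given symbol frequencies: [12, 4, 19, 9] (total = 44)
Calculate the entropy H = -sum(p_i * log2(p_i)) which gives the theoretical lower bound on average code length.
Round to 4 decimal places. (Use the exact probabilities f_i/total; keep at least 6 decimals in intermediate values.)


Per-symbol terms -p_i * log2(p_i) with p_i = f_i/44:
  p = 12/44 = 0.272727: log2(p) = -1.874469, -p*log2(p) = 0.511219
  p = 4/44 = 0.090909: log2(p) = -3.459432, -p*log2(p) = 0.314494
  p = 19/44 = 0.431818: log2(p) = -1.211504, -p*log2(p) = 0.523149
  p = 9/44 = 0.204545: log2(p) = -2.289507, -p*log2(p) = 0.468308
H = 0.511219 + 0.314494 + 0.523149 + 0.468308 = 1.817170

H = 1.8172 bits/symbol


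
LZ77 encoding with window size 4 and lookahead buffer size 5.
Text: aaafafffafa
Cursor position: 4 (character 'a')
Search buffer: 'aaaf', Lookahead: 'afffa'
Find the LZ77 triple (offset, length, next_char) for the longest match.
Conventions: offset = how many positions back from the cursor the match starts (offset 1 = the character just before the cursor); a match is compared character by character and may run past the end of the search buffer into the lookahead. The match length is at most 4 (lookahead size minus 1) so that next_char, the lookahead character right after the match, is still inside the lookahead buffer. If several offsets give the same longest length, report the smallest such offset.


Try each offset into the search buffer:
  offset=1 (pos 3, char 'f'): match length 0
  offset=2 (pos 2, char 'a'): match length 2
  offset=3 (pos 1, char 'a'): match length 1
  offset=4 (pos 0, char 'a'): match length 1
Longest match has length 2 at offset 2.
next_char = character at position 4 + 2 = 6 -> 'f'

Best match: offset=2, length=2 (matching 'af' starting at position 2)
LZ77 triple: (2, 2, 'f')


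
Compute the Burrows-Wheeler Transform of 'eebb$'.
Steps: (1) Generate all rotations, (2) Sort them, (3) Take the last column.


Rotations (sorted):
  0: $eebb -> last char: b
  1: b$eeb -> last char: b
  2: bb$ee -> last char: e
  3: ebb$e -> last char: e
  4: eebb$ -> last char: $


BWT = bbee$


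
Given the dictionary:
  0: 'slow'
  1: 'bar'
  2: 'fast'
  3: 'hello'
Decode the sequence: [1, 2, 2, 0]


Look up each index in the dictionary:
  1 -> 'bar'
  2 -> 'fast'
  2 -> 'fast'
  0 -> 'slow'

Decoded: "bar fast fast slow"


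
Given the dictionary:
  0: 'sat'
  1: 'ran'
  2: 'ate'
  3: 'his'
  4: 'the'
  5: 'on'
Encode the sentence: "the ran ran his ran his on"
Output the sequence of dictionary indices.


Look up each word in the dictionary:
  'the' -> 4
  'ran' -> 1
  'ran' -> 1
  'his' -> 3
  'ran' -> 1
  'his' -> 3
  'on' -> 5

Encoded: [4, 1, 1, 3, 1, 3, 5]


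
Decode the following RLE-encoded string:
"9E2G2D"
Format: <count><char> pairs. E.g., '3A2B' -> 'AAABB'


Expanding each <count><char> pair:
  9E -> 'EEEEEEEEE'
  2G -> 'GG'
  2D -> 'DD'

Decoded = EEEEEEEEEGGDD


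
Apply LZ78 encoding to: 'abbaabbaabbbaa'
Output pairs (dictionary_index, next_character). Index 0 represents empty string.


LZ78 encoding steps:
Dictionary: {0: ''}
Step 1: w='' (idx 0), next='a' -> output (0, 'a'), add 'a' as idx 1
Step 2: w='' (idx 0), next='b' -> output (0, 'b'), add 'b' as idx 2
Step 3: w='b' (idx 2), next='a' -> output (2, 'a'), add 'ba' as idx 3
Step 4: w='a' (idx 1), next='b' -> output (1, 'b'), add 'ab' as idx 4
Step 5: w='ba' (idx 3), next='a' -> output (3, 'a'), add 'baa' as idx 5
Step 6: w='b' (idx 2), next='b' -> output (2, 'b'), add 'bb' as idx 6
Step 7: w='baa' (idx 5), end of input -> output (5, '')


Encoded: [(0, 'a'), (0, 'b'), (2, 'a'), (1, 'b'), (3, 'a'), (2, 'b'), (5, '')]


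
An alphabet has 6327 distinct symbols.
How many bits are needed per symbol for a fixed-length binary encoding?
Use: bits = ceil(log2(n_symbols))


log2(6327) = 12.6273
Bracket: 2^12 = 4096 < 6327 <= 2^13 = 8192
So ceil(log2(6327)) = 13

bits = ceil(log2(6327)) = ceil(12.6273) = 13 bits


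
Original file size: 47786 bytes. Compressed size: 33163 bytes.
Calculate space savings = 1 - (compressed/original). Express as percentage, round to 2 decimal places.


ratio = compressed/original = 33163/47786 = 0.69399
savings = 1 - ratio = 1 - 0.69399 = 0.30601
as a percentage: 0.30601 * 100 = 30.6%

Space savings = 1 - 33163/47786 = 30.6%


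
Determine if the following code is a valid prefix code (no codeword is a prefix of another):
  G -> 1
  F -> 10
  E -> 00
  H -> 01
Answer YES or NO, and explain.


Checking each pair (does one codeword prefix another?):
  G='1' vs F='10': prefix -- VIOLATION

NO -- this is NOT a valid prefix code. G (1) is a prefix of F (10).


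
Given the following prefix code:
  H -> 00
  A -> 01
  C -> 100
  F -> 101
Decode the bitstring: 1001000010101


Decoding step by step:
Bits 100 -> C
Bits 100 -> C
Bits 00 -> H
Bits 101 -> F
Bits 01 -> A


Decoded message: CCHFA


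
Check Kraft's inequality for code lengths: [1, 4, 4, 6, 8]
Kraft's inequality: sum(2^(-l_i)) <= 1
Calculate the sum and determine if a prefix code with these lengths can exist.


Sum = 2^(-1) + 2^(-4) + 2^(-4) + 2^(-6) + 2^(-8)
    = 0.5 + 0.0625 + 0.0625 + 0.015625 + 0.00390625
    = 165/256 = 0.64453125
Since 0.64453125 <= 1, Kraft's inequality IS satisfied.
A prefix code with these lengths CAN exist.

Kraft sum = 0.64453125. Satisfied.


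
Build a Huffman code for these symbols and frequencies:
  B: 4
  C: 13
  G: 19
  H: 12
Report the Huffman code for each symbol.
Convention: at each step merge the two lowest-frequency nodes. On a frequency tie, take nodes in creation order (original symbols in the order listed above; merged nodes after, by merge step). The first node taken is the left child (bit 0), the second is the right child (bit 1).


Huffman tree construction:
Step 1: Merge B(4) + H(12) = 16
Step 2: Merge C(13) + (B+H)(16) = 29
Step 3: Merge G(19) + (C+(B+H))(29) = 48
Read each symbol's code off the tree from the root (left child = 0, right child = 1).

Codes:
  B: 110 (length 3)
  C: 10 (length 2)
  G: 0 (length 1)
  H: 111 (length 3)
Average code length: 93/48 = 1.9375 bits/symbol


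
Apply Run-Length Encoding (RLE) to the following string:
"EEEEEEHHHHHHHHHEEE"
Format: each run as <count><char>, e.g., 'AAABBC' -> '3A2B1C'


Scanning runs left to right:
  i=0: run of 'E' x 6 -> '6E'
  i=6: run of 'H' x 9 -> '9H'
  i=15: run of 'E' x 3 -> '3E'

RLE = 6E9H3E


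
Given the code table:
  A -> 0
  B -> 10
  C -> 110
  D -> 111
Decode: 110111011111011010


Decoding:
110 -> C
111 -> D
0 -> A
111 -> D
110 -> C
110 -> C
10 -> B


Result: CDADCCB


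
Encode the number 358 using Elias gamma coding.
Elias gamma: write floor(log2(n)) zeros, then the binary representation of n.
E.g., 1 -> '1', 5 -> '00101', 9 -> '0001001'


num_bits = floor(log2(358)) + 1 = 9
leading_zeros = num_bits - 1 = 8
binary(358) = 101100110

Elias gamma(358) = '00000000' + '101100110' = 00000000101100110 (17 bits)


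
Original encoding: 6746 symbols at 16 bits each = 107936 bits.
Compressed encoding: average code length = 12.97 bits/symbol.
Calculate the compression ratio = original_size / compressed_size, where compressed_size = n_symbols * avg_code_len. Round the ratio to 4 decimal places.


original_size = n_symbols * orig_bits = 6746 * 16 = 107936 bits
compressed_size = n_symbols * avg_code_len = 6746 * 12.97 = 87495.62 bits
ratio = original_size / compressed_size = 107936 / 87495.62 = 1.2336

Compression ratio = 1.2336


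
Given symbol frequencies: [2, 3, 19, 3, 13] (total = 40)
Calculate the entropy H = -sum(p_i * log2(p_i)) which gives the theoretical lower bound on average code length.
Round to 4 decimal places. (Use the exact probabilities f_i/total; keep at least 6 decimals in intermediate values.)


Per-symbol terms -p_i * log2(p_i) with p_i = f_i/40:
  p = 2/40 = 0.050000: log2(p) = -4.321928, -p*log2(p) = 0.216096
  p = 3/40 = 0.075000: log2(p) = -3.736966, -p*log2(p) = 0.280272
  p = 19/40 = 0.475000: log2(p) = -1.074001, -p*log2(p) = 0.510150
  p = 3/40 = 0.075000: log2(p) = -3.736966, -p*log2(p) = 0.280272
  p = 13/40 = 0.325000: log2(p) = -1.621488, -p*log2(p) = 0.526984
H = 0.216096 + 0.280272 + 0.510150 + 0.280272 + 0.526984 = 1.813774

H = 1.8138 bits/symbol


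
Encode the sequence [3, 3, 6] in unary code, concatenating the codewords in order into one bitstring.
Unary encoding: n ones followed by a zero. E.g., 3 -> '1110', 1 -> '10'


Encode each number as n ones followed by a terminating 0:
  3 -> 1110 (4 bits)
  3 -> 1110 (4 bits)
  6 -> 1111110 (7 bits)
Total length = 4 + 4 + 7 = 15 bits.

Unary([3, 3, 6]) = 111011101111110 (15 bits)


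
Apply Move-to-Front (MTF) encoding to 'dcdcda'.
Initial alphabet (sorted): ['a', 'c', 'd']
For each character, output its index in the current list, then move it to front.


MTF encoding:
'd': index 2 in ['a', 'c', 'd'] -> ['d', 'a', 'c']
'c': index 2 in ['d', 'a', 'c'] -> ['c', 'd', 'a']
'd': index 1 in ['c', 'd', 'a'] -> ['d', 'c', 'a']
'c': index 1 in ['d', 'c', 'a'] -> ['c', 'd', 'a']
'd': index 1 in ['c', 'd', 'a'] -> ['d', 'c', 'a']
'a': index 2 in ['d', 'c', 'a'] -> ['a', 'd', 'c']


Output: [2, 2, 1, 1, 1, 2]


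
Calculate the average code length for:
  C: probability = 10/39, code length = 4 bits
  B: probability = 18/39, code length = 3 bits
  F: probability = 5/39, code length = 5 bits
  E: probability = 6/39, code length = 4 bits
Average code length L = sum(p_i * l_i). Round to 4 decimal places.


Weighted contributions p_i * l_i:
  C: (10/39) * 4 = 40/39
  B: (18/39) * 3 = 54/39
  F: (5/39) * 5 = 25/39
  E: (6/39) * 4 = 24/39
Sum = (40 + 54 + 25 + 24)/39 = 143/39

L = 143/39 = 3.6667 bits/symbol


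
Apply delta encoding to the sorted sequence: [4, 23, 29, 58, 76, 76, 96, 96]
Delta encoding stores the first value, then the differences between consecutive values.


First value: 4
Deltas:
  23 - 4 = 19
  29 - 23 = 6
  58 - 29 = 29
  76 - 58 = 18
  76 - 76 = 0
  96 - 76 = 20
  96 - 96 = 0


Delta encoded: [4, 19, 6, 29, 18, 0, 20, 0]


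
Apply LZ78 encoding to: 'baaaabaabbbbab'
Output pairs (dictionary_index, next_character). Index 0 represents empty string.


LZ78 encoding steps:
Dictionary: {0: ''}
Step 1: w='' (idx 0), next='b' -> output (0, 'b'), add 'b' as idx 1
Step 2: w='' (idx 0), next='a' -> output (0, 'a'), add 'a' as idx 2
Step 3: w='a' (idx 2), next='a' -> output (2, 'a'), add 'aa' as idx 3
Step 4: w='a' (idx 2), next='b' -> output (2, 'b'), add 'ab' as idx 4
Step 5: w='aa' (idx 3), next='b' -> output (3, 'b'), add 'aab' as idx 5
Step 6: w='b' (idx 1), next='b' -> output (1, 'b'), add 'bb' as idx 6
Step 7: w='b' (idx 1), next='a' -> output (1, 'a'), add 'ba' as idx 7
Step 8: w='b' (idx 1), end of input -> output (1, '')


Encoded: [(0, 'b'), (0, 'a'), (2, 'a'), (2, 'b'), (3, 'b'), (1, 'b'), (1, 'a'), (1, '')]


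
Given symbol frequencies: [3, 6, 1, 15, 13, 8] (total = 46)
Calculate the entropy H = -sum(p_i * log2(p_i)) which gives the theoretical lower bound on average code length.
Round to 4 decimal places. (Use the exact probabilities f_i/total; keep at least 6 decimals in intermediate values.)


Per-symbol terms -p_i * log2(p_i) with p_i = f_i/46:
  p = 3/46 = 0.065217: log2(p) = -3.938599, -p*log2(p) = 0.256865
  p = 6/46 = 0.130435: log2(p) = -2.938599, -p*log2(p) = 0.383296
  p = 1/46 = 0.021739: log2(p) = -5.523562, -p*log2(p) = 0.120077
  p = 15/46 = 0.326087: log2(p) = -1.616671, -p*log2(p) = 0.527175
  p = 13/46 = 0.282609: log2(p) = -1.823122, -p*log2(p) = 0.515230
  p = 8/46 = 0.173913: log2(p) = -2.523562, -p*log2(p) = 0.438880
H = 0.256865 + 0.383296 + 0.120077 + 0.527175 + 0.515230 + 0.438880 = 2.241523

H = 2.2415 bits/symbol


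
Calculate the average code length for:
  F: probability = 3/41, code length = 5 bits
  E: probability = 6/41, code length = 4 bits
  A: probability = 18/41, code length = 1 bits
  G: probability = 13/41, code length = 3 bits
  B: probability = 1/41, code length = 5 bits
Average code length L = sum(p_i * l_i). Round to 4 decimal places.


Weighted contributions p_i * l_i:
  F: (3/41) * 5 = 15/41
  E: (6/41) * 4 = 24/41
  A: (18/41) * 1 = 18/41
  G: (13/41) * 3 = 39/41
  B: (1/41) * 5 = 5/41
Sum = (15 + 24 + 18 + 39 + 5)/41 = 101/41

L = 101/41 = 2.4634 bits/symbol


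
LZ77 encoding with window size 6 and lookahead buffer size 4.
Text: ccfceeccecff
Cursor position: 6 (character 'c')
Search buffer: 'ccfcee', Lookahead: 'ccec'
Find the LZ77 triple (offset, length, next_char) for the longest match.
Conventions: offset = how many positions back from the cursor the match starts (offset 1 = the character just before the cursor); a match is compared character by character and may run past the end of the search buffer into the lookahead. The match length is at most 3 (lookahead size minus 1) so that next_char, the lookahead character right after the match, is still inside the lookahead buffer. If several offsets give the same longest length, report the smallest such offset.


Try each offset into the search buffer:
  offset=1 (pos 5, char 'e'): match length 0
  offset=2 (pos 4, char 'e'): match length 0
  offset=3 (pos 3, char 'c'): match length 1
  offset=4 (pos 2, char 'f'): match length 0
  offset=5 (pos 1, char 'c'): match length 1
  offset=6 (pos 0, char 'c'): match length 2
Longest match has length 2 at offset 6.
next_char = character at position 6 + 2 = 8 -> 'e'

Best match: offset=6, length=2 (matching 'cc' starting at position 0)
LZ77 triple: (6, 2, 'e')


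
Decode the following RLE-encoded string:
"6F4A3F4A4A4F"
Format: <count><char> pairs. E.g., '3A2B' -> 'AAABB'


Expanding each <count><char> pair:
  6F -> 'FFFFFF'
  4A -> 'AAAA'
  3F -> 'FFF'
  4A -> 'AAAA'
  4A -> 'AAAA'
  4F -> 'FFFF'

Decoded = FFFFFFAAAAFFFAAAAAAAAFFFF


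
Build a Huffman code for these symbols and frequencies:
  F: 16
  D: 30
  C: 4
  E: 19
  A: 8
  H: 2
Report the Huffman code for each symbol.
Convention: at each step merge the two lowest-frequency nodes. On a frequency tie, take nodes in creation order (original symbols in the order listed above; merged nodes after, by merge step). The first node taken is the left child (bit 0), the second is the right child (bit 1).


Huffman tree construction:
Step 1: Merge H(2) + C(4) = 6
Step 2: Merge (H+C)(6) + A(8) = 14
Step 3: Merge ((H+C)+A)(14) + F(16) = 30
Step 4: Merge E(19) + D(30) = 49
Step 5: Merge (((H+C)+A)+F)(30) + (E+D)(49) = 79
Read each symbol's code off the tree from the root (left child = 0, right child = 1).

Codes:
  F: 01 (length 2)
  D: 11 (length 2)
  C: 0001 (length 4)
  E: 10 (length 2)
  A: 001 (length 3)
  H: 0000 (length 4)
Average code length: 178/79 = 2.2532 bits/symbol


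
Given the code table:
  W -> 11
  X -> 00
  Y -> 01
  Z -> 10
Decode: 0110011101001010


Decoding:
01 -> Y
10 -> Z
01 -> Y
11 -> W
01 -> Y
00 -> X
10 -> Z
10 -> Z


Result: YZYWYXZZ


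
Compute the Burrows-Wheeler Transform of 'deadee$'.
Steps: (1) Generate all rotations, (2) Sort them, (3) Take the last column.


Rotations (sorted):
  0: $deadee -> last char: e
  1: adee$de -> last char: e
  2: deadee$ -> last char: $
  3: dee$dea -> last char: a
  4: e$deade -> last char: e
  5: eadee$d -> last char: d
  6: ee$dead -> last char: d


BWT = ee$aedd


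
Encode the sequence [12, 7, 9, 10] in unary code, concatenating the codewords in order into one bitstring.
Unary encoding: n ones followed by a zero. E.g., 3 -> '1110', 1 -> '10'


Encode each number as n ones followed by a terminating 0:
  12 -> 1111111111110 (13 bits)
  7 -> 11111110 (8 bits)
  9 -> 1111111110 (10 bits)
  10 -> 11111111110 (11 bits)
Total length = 13 + 8 + 10 + 11 = 42 bits.

Unary([12, 7, 9, 10]) = 111111111111011111110111111111011111111110 (42 bits)


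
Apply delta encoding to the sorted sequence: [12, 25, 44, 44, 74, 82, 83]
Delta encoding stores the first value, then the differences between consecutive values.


First value: 12
Deltas:
  25 - 12 = 13
  44 - 25 = 19
  44 - 44 = 0
  74 - 44 = 30
  82 - 74 = 8
  83 - 82 = 1


Delta encoded: [12, 13, 19, 0, 30, 8, 1]


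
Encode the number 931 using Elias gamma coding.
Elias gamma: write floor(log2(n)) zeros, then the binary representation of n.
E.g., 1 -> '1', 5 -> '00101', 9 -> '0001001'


num_bits = floor(log2(931)) + 1 = 10
leading_zeros = num_bits - 1 = 9
binary(931) = 1110100011

Elias gamma(931) = '000000000' + '1110100011' = 0000000001110100011 (19 bits)


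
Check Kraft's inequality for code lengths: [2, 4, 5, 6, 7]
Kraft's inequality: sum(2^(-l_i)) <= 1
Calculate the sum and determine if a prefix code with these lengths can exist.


Sum = 2^(-2) + 2^(-4) + 2^(-5) + 2^(-6) + 2^(-7)
    = 0.25 + 0.0625 + 0.03125 + 0.015625 + 0.0078125
    = 47/128 = 0.3671875
Since 0.3671875 <= 1, Kraft's inequality IS satisfied.
A prefix code with these lengths CAN exist.

Kraft sum = 0.3671875. Satisfied.


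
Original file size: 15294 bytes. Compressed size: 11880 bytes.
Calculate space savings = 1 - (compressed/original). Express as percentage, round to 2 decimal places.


ratio = compressed/original = 11880/15294 = 0.776775
savings = 1 - ratio = 1 - 0.776775 = 0.223225
as a percentage: 0.223225 * 100 = 22.32%

Space savings = 1 - 11880/15294 = 22.32%


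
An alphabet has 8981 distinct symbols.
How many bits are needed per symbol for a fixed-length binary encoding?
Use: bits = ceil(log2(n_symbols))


log2(8981) = 13.1327
Bracket: 2^13 = 8192 < 8981 <= 2^14 = 16384
So ceil(log2(8981)) = 14

bits = ceil(log2(8981)) = ceil(13.1327) = 14 bits


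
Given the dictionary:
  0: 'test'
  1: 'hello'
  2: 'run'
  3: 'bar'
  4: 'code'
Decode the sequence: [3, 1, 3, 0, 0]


Look up each index in the dictionary:
  3 -> 'bar'
  1 -> 'hello'
  3 -> 'bar'
  0 -> 'test'
  0 -> 'test'

Decoded: "bar hello bar test test"


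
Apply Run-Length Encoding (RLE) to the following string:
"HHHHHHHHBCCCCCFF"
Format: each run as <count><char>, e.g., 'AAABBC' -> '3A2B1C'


Scanning runs left to right:
  i=0: run of 'H' x 8 -> '8H'
  i=8: run of 'B' x 1 -> '1B'
  i=9: run of 'C' x 5 -> '5C'
  i=14: run of 'F' x 2 -> '2F'

RLE = 8H1B5C2F


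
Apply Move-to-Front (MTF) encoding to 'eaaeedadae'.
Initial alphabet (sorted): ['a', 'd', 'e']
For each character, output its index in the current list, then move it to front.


MTF encoding:
'e': index 2 in ['a', 'd', 'e'] -> ['e', 'a', 'd']
'a': index 1 in ['e', 'a', 'd'] -> ['a', 'e', 'd']
'a': index 0 in ['a', 'e', 'd'] -> ['a', 'e', 'd']
'e': index 1 in ['a', 'e', 'd'] -> ['e', 'a', 'd']
'e': index 0 in ['e', 'a', 'd'] -> ['e', 'a', 'd']
'd': index 2 in ['e', 'a', 'd'] -> ['d', 'e', 'a']
'a': index 2 in ['d', 'e', 'a'] -> ['a', 'd', 'e']
'd': index 1 in ['a', 'd', 'e'] -> ['d', 'a', 'e']
'a': index 1 in ['d', 'a', 'e'] -> ['a', 'd', 'e']
'e': index 2 in ['a', 'd', 'e'] -> ['e', 'a', 'd']


Output: [2, 1, 0, 1, 0, 2, 2, 1, 1, 2]


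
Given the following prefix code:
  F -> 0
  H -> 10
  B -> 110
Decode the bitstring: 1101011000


Decoding step by step:
Bits 110 -> B
Bits 10 -> H
Bits 110 -> B
Bits 0 -> F
Bits 0 -> F


Decoded message: BHBFF


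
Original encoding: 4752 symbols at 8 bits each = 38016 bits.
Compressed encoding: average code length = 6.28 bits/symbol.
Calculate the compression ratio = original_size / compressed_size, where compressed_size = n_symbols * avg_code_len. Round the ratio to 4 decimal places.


original_size = n_symbols * orig_bits = 4752 * 8 = 38016 bits
compressed_size = n_symbols * avg_code_len = 4752 * 6.28 = 29842.56 bits
ratio = original_size / compressed_size = 38016 / 29842.56 = 1.2739

Compression ratio = 1.2739


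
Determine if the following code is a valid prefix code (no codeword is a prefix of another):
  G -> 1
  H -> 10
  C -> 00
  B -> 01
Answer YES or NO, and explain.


Checking each pair (does one codeword prefix another?):
  G='1' vs H='10': prefix -- VIOLATION

NO -- this is NOT a valid prefix code. G (1) is a prefix of H (10).


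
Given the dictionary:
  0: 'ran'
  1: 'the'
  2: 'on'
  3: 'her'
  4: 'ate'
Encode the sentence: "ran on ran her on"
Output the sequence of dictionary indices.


Look up each word in the dictionary:
  'ran' -> 0
  'on' -> 2
  'ran' -> 0
  'her' -> 3
  'on' -> 2

Encoded: [0, 2, 0, 3, 2]


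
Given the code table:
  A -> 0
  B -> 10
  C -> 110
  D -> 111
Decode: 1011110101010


Decoding:
10 -> B
111 -> D
10 -> B
10 -> B
10 -> B
10 -> B


Result: BDBBBB


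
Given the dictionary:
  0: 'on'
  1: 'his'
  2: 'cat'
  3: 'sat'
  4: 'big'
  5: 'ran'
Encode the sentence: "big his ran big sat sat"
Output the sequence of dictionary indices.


Look up each word in the dictionary:
  'big' -> 4
  'his' -> 1
  'ran' -> 5
  'big' -> 4
  'sat' -> 3
  'sat' -> 3

Encoded: [4, 1, 5, 4, 3, 3]


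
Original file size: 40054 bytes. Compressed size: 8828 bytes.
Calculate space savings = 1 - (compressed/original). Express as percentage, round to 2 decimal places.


ratio = compressed/original = 8828/40054 = 0.220402
savings = 1 - ratio = 1 - 0.220402 = 0.779598
as a percentage: 0.779598 * 100 = 77.96%

Space savings = 1 - 8828/40054 = 77.96%


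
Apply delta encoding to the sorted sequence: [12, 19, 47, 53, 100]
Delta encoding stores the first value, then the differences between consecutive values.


First value: 12
Deltas:
  19 - 12 = 7
  47 - 19 = 28
  53 - 47 = 6
  100 - 53 = 47


Delta encoded: [12, 7, 28, 6, 47]


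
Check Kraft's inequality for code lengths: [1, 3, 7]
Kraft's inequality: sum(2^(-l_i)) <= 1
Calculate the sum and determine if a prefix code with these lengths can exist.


Sum = 2^(-1) + 2^(-3) + 2^(-7)
    = 0.5 + 0.125 + 0.0078125
    = 81/128 = 0.6328125
Since 0.6328125 <= 1, Kraft's inequality IS satisfied.
A prefix code with these lengths CAN exist.

Kraft sum = 0.6328125. Satisfied.


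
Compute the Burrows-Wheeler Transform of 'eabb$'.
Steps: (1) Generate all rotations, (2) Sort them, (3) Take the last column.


Rotations (sorted):
  0: $eabb -> last char: b
  1: abb$e -> last char: e
  2: b$eab -> last char: b
  3: bb$ea -> last char: a
  4: eabb$ -> last char: $


BWT = beba$


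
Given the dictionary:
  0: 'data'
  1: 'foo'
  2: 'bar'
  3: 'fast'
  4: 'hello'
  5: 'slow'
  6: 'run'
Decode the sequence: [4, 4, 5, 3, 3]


Look up each index in the dictionary:
  4 -> 'hello'
  4 -> 'hello'
  5 -> 'slow'
  3 -> 'fast'
  3 -> 'fast'

Decoded: "hello hello slow fast fast"


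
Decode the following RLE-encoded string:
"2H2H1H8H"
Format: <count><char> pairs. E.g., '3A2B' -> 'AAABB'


Expanding each <count><char> pair:
  2H -> 'HH'
  2H -> 'HH'
  1H -> 'H'
  8H -> 'HHHHHHHH'

Decoded = HHHHHHHHHHHHH


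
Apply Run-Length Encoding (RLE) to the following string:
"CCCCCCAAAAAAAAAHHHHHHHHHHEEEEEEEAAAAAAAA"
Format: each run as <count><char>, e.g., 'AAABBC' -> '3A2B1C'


Scanning runs left to right:
  i=0: run of 'C' x 6 -> '6C'
  i=6: run of 'A' x 9 -> '9A'
  i=15: run of 'H' x 10 -> '10H'
  i=25: run of 'E' x 7 -> '7E'
  i=32: run of 'A' x 8 -> '8A'

RLE = 6C9A10H7E8A


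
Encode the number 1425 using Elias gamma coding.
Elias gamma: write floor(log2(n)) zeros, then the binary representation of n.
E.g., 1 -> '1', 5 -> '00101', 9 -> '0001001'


num_bits = floor(log2(1425)) + 1 = 11
leading_zeros = num_bits - 1 = 10
binary(1425) = 10110010001

Elias gamma(1425) = '0000000000' + '10110010001' = 000000000010110010001 (21 bits)


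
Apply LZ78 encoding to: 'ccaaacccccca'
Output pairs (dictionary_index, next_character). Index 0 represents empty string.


LZ78 encoding steps:
Dictionary: {0: ''}
Step 1: w='' (idx 0), next='c' -> output (0, 'c'), add 'c' as idx 1
Step 2: w='c' (idx 1), next='a' -> output (1, 'a'), add 'ca' as idx 2
Step 3: w='' (idx 0), next='a' -> output (0, 'a'), add 'a' as idx 3
Step 4: w='a' (idx 3), next='c' -> output (3, 'c'), add 'ac' as idx 4
Step 5: w='c' (idx 1), next='c' -> output (1, 'c'), add 'cc' as idx 5
Step 6: w='cc' (idx 5), next='c' -> output (5, 'c'), add 'ccc' as idx 6
Step 7: w='a' (idx 3), end of input -> output (3, '')


Encoded: [(0, 'c'), (1, 'a'), (0, 'a'), (3, 'c'), (1, 'c'), (5, 'c'), (3, '')]


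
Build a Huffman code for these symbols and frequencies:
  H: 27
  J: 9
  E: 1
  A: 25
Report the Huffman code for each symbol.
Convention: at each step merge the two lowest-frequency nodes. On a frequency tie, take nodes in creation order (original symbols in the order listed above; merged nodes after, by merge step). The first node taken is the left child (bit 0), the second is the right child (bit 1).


Huffman tree construction:
Step 1: Merge E(1) + J(9) = 10
Step 2: Merge (E+J)(10) + A(25) = 35
Step 3: Merge H(27) + ((E+J)+A)(35) = 62
Read each symbol's code off the tree from the root (left child = 0, right child = 1).

Codes:
  H: 0 (length 1)
  J: 101 (length 3)
  E: 100 (length 3)
  A: 11 (length 2)
Average code length: 107/62 = 1.7258 bits/symbol
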